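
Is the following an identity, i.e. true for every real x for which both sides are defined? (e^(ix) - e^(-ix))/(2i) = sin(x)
Claim: (e^(ix) - e^(-ix))/(2i) = sin(x).
Reasoning: By Euler's formula e^(ix) = cos(x) + i·sin(x) and e^(-ix) = cos(x) - i·sin(x). Subtracting cancels the cosine terms: e^(ix) - e^(-ix) = 2i·sin(x); divide by 2i.
So the two sides agree for every real x for which both sides are defined.

Conclusion: Yes, this is an identity.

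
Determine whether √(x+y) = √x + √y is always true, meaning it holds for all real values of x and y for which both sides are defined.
Claim: √(x+y) = √x + √y.
Test a specific point where both sides are defined: x = 3, y = 1/2.
LHS = √(x+y) ≈ 1.8708
RHS = √x + √y ≈ 2.4392
Since 1.8708 ≠ 2.4392, the equation fails at this point, so it cannot hold for all real values of x and y for which both sides are defined.
Squaring the right side gives x + 2√(xy) + y, not x + y.

Conclusion: No, this is NOT an identity.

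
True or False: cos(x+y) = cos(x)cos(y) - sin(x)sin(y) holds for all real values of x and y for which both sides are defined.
True.

Claim: cos(x+y) = cos(x)cos(y) - sin(x)sin(y).
Reasoning: By Euler's formula e^(i(x+y)) = e^(ix)·e^(iy) = (cos x + i·sin x)(cos y + i·sin y). The real part of the left side is cos(x+y); the real part of the product is cos(x)cos(y) - sin(x)sin(y) (since i·i = -1).
So the two sides agree for all real values of x and y for which both sides are defined.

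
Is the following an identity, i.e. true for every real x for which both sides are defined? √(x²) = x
Claim: √(x²) = x.
Test a specific point where both sides are defined: x = -3.
LHS = √(x²) ≈ 3.0000
RHS = x ≈ -3.0000
Since 3.0000 ≠ -3.0000, the equation fails at this point, so it cannot hold for every real x for which both sides are defined.
√(x²) = |x|, which differs from x whenever x < 0 (both sides are defined for every real x).

Conclusion: No, this is NOT an identity.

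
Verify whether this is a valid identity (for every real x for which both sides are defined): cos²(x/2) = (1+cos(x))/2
Claim: cos²(x/2) = (1+cos(x))/2.
Reasoning: Use cos(2θ) = 2cos²θ - 1 with θ = x/2: cos(x) = 2cos²(x/2) - 1. Solving for cos²(x/2) gives (1 + cos(x))/2.
So the two sides agree for every real x for which both sides are defined.

Conclusion: Yes, this is an identity.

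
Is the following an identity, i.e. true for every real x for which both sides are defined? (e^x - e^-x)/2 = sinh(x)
Yes, this is an identity.

Claim: (e^x - e^-x)/2 = sinh(x).
Reasoning: This is exactly the definition of the hyperbolic sine: sinh(x) := (e^x - e^-x)/2.
So the two sides agree for every real x for which both sides are defined.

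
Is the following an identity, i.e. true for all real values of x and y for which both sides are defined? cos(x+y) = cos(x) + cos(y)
No, this is NOT an identity.

Claim: cos(x+y) = cos(x) + cos(y).
Test a specific point where both sides are defined: x = -π/2, y = -π/3.
LHS = cos(x+y) ≈ -0.8660
RHS = cos(x) + cos(y) ≈ 0.5000
Since -0.8660 ≠ 0.5000, the equation fails at this point, so it cannot hold for all real values of x and y for which both sides are defined.
The correct expansion is cos(x+y) = cos(x)cos(y) - sin(x)sin(y); cosine is not additive.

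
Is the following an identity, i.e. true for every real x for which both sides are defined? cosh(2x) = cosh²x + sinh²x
Yes, this is an identity.

Claim: cosh(2x) = cosh²x + sinh²x.
Reasoning: cosh²x = (e^(2x) + 2 + e^(-2x))/4 and sinh²x = (e^(2x) - 2 + e^(-2x))/4. Adding gives (2e^(2x) + 2e^(-2x))/4 = (e^(2x) + e^(-2x))/2 = cosh(2x).
So the two sides agree for every real x for which both sides are defined.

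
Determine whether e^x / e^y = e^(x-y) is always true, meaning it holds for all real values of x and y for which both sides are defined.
Claim: e^x / e^y = e^(x-y).
Reasoning: 1/e^y = e^(-y), so e^x / e^y = e^x · e^(-y) = e^(x + (-y)) = e^(x-y) by the product rule for exponents.
So the two sides agree for all real values of x and y for which both sides are defined.

Conclusion: Yes, this is an identity.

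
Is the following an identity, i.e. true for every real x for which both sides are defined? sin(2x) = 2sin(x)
No, this is NOT an identity.

Claim: sin(2x) = 2sin(x).
Test a specific point where both sides are defined: x = -π/6.
LHS = sin(2x) ≈ -0.8660
RHS = 2sin(x) ≈ -1.0000
Since -0.8660 ≠ -1.0000, the equation fails at this point, so it cannot hold for every real x for which both sides are defined.
The correct double-angle formula is sin(2x) = 2sin(x)cos(x).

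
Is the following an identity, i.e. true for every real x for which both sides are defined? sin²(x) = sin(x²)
No, this is NOT an identity.

Claim: sin²(x) = sin(x²).
Test a specific point where both sides are defined: x = π/4.
LHS = sin²(x) ≈ 0.5000
RHS = sin(x²) ≈ 0.5785
Since 0.5000 ≠ 0.5785, the equation fails at this point, so it cannot hold for every real x for which both sides are defined.
sin²(x) means (sin x)², squaring the output; sin(x²) squares the input. These are different functions.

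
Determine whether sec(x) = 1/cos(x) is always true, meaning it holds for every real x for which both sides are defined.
Claim: sec(x) = 1/cos(x).
Reasoning: sec(x) is by definition the reciprocal of cos(x), wherever cos(x) ≠ 0.
So the two sides agree for every real x for which both sides are defined.

Conclusion: Yes, this is an identity.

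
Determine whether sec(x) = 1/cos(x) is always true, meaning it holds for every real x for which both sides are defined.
Claim: sec(x) = 1/cos(x).
Reasoning: sec(x) is by definition the reciprocal of cos(x), wherever cos(x) ≠ 0.
So the two sides agree for every real x for which both sides are defined.

Conclusion: Yes, this is an identity.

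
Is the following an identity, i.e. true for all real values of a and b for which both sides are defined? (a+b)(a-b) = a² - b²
Yes, this is an identity.

Claim: (a+b)(a-b) = a² - b².
Reasoning: Expand: (a+b)(a-b) = a² - ab + ba - b² = a² - b² (the cross terms cancel).
So the two sides agree for all real values of a and b for which both sides are defined.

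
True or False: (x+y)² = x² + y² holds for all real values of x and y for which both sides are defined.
False.

Claim: (x+y)² = x² + y².
Test a specific point where both sides are defined: x = 1, y = 2.
LHS = (x+y)² ≈ 9.0000
RHS = x² + y² ≈ 5.0000
Since 9.0000 ≠ 5.0000, the equation fails at this point, so it cannot hold for all real values of x and y for which both sides are defined.
The correct expansion is (x+y)² = x² + 2xy + y²; the cross term 2xy is missing.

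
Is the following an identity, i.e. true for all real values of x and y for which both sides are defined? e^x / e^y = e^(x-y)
Yes, this is an identity.

Claim: e^x / e^y = e^(x-y).
Reasoning: 1/e^y = e^(-y), so e^x / e^y = e^x · e^(-y) = e^(x + (-y)) = e^(x-y) by the product rule for exponents.
So the two sides agree for all real values of x and y for which both sides are defined.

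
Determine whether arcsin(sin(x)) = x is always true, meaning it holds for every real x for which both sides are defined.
No, this is NOT an identity.

Claim: arcsin(sin(x)) = x.
Test a specific point where both sides are defined: x = 3π/4.
LHS = arcsin(sin(x)) ≈ 0.7854
RHS = x ≈ 2.3562
Since 0.7854 ≠ 2.3562, the equation fails at this point, so it cannot hold for every real x for which both sides are defined.
arcsin only returns values in [-π/2, π/2], so arcsin(sin(x)) = x holds only for x in that interval, not for all real x.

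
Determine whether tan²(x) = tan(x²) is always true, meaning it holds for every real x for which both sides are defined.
Claim: tan²(x) = tan(x²).
Test a specific point where both sides are defined: x = π/6.
LHS = tan²(x) ≈ 0.3333
RHS = tan(x²) ≈ 0.2812
Since 0.3333 ≠ 0.2812, the equation fails at this point, so it cannot hold for every real x for which both sides are defined.
tan²(x) means (tan x)², squaring the output; tan(x²) squares the input. These are different functions.

Conclusion: No, this is NOT an identity.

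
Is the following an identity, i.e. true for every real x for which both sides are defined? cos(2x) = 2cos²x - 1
Claim: cos(2x) = 2cos²x - 1.
Reasoning: cos(2x) = cos²x - sin²x. Replace sin²x by 1 - cos²x: cos²x - (1 - cos²x) = 2cos²x - 1.
So the two sides agree for every real x for which both sides are defined.

Conclusion: Yes, this is an identity.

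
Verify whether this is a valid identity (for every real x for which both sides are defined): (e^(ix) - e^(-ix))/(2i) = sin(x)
Claim: (e^(ix) - e^(-ix))/(2i) = sin(x).
Reasoning: By Euler's formula e^(ix) = cos(x) + i·sin(x) and e^(-ix) = cos(x) - i·sin(x). Subtracting cancels the cosine terms: e^(ix) - e^(-ix) = 2i·sin(x); divide by 2i.
So the two sides agree for every real x for which both sides are defined.

Conclusion: Yes, this is an identity.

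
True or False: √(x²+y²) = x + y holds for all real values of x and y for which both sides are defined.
Claim: √(x²+y²) = x + y.
Test a specific point where both sides are defined: x = 1/2, y = 3.
LHS = √(x²+y²) ≈ 3.0414
RHS = x + y ≈ 3.5000
Since 3.0414 ≠ 3.5000, the equation fails at this point, so it cannot hold for all real values of x and y for which both sides are defined.
(x+y)² = x² + 2xy + y², not x² + y², so the square root does not split this way.

Conclusion: False.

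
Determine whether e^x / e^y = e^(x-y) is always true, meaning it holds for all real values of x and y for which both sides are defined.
Yes, this is an identity.

Claim: e^x / e^y = e^(x-y).
Reasoning: 1/e^y = e^(-y), so e^x / e^y = e^x · e^(-y) = e^(x + (-y)) = e^(x-y) by the product rule for exponents.
So the two sides agree for all real values of x and y for which both sides are defined.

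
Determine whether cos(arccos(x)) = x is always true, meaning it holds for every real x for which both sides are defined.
Yes, this is an identity.

Claim: cos(arccos(x)) = x.
Reasoning: For -1 ≤ x ≤ 1 (where arccos is defined), arccos(x) is by definition an angle whose cosine equals x. Taking the cosine of that angle returns x. (Note the other order, arccos(cos x) = x, is NOT an identity.)
So the two sides agree for every real x for which both sides are defined.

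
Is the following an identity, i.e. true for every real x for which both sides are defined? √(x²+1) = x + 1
Claim: √(x²+1) = x + 1.
Test a specific point where both sides are defined: x = -1.
LHS = √(x²+1) ≈ 1.4142
RHS = x + 1 ≈ 0.0000
Since 1.4142 ≠ 0.0000, the equation fails at this point, so it cannot hold for every real x for which both sides are defined.
(x+1)² = x² + 2x + 1 ≠ x² + 1 unless x = 0.

Conclusion: No, this is NOT an identity.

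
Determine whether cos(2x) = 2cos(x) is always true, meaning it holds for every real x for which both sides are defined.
No, this is NOT an identity.

Claim: cos(2x) = 2cos(x).
Test a specific point where both sides are defined: x = π.
LHS = cos(2x) ≈ 1.0000
RHS = 2cos(x) ≈ -2.0000
Since 1.0000 ≠ -2.0000, the equation fails at this point, so it cannot hold for every real x for which both sides are defined.
The correct double-angle formula is cos(2x) = cos²x - sin²x.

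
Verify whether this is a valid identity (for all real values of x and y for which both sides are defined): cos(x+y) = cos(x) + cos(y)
No, this is NOT an identity.

Claim: cos(x+y) = cos(x) + cos(y).
Test a specific point where both sides are defined: x = -π/3, y = -π/6.
LHS = cos(x+y) ≈ 0.0000
RHS = cos(x) + cos(y) ≈ 1.3660
Since 0.0000 ≠ 1.3660, the equation fails at this point, so it cannot hold for all real values of x and y for which both sides are defined.
The correct expansion is cos(x+y) = cos(x)cos(y) - sin(x)sin(y); cosine is not additive.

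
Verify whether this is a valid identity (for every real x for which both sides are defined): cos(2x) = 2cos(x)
Claim: cos(2x) = 2cos(x).
Test a specific point where both sides are defined: x = π/6.
LHS = cos(2x) ≈ 0.5000
RHS = 2cos(x) ≈ 1.7321
Since 0.5000 ≠ 1.7321, the equation fails at this point, so it cannot hold for every real x for which both sides are defined.
The correct double-angle formula is cos(2x) = cos²x - sin²x.

Conclusion: No, this is NOT an identity.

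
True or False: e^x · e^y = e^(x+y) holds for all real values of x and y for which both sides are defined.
True.

Claim: e^x · e^y = e^(x+y).
Reasoning: This is the law of exponents for a common base: multiplying powers adds exponents. E.g. from the series, (Σ x^j/j!)(Σ y^k/k!) = Σ_m (Σ_{j+k=m} x^j y^k/(j!k!)) = Σ_m (x+y)^m/m! by the binomial theorem.
So the two sides agree for all real values of x and y for which both sides are defined.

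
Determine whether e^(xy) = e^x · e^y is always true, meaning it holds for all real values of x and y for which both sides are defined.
No, this is NOT an identity.

Claim: e^(xy) = e^x · e^y.
Test a specific point where both sides are defined: x = 1/2, y = 5.
LHS = e^(xy) ≈ 12.1825
RHS = e^x · e^y ≈ 244.6919
Since 12.1825 ≠ 244.6919, the equation fails at this point, so it cannot hold for all real values of x and y for which both sides are defined.
e^x · e^y = e^(x+y), not e^(xy).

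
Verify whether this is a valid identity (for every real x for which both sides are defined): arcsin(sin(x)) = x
Claim: arcsin(sin(x)) = x.
Test a specific point where both sides are defined: x = 3π/4.
LHS = arcsin(sin(x)) ≈ 0.7854
RHS = x ≈ 2.3562
Since 0.7854 ≠ 2.3562, the equation fails at this point, so it cannot hold for every real x for which both sides are defined.
arcsin only returns values in [-π/2, π/2], so arcsin(sin(x)) = x holds only for x in that interval, not for all real x.

Conclusion: No, this is NOT an identity.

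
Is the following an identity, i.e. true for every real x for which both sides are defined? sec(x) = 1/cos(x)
Yes, this is an identity.

Claim: sec(x) = 1/cos(x).
Reasoning: sec(x) is by definition the reciprocal of cos(x), wherever cos(x) ≠ 0.
So the two sides agree for every real x for which both sides are defined.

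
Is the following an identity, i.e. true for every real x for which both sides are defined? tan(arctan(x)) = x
Yes, this is an identity.

Claim: tan(arctan(x)) = x.
Reasoning: For every real x, arctan(x) is by definition the angle in (-π/2, π/2) whose tangent equals x. Taking the tangent of that angle returns x.
So the two sides agree for every real x for which both sides are defined.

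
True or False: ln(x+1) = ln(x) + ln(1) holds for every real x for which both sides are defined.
Claim: ln(x+1) = ln(x) + ln(1).
Test a specific point where both sides are defined: x = 5.
LHS = ln(x+1) ≈ 1.7918
RHS = ln(x) + ln(1) ≈ 1.6094
Since 1.7918 ≠ 1.6094, the equation fails at this point, so it cannot hold for every real x for which both sides are defined.
ln(1) = 0, so the right side is just ln(x), which differs from ln(x+1).

Conclusion: False.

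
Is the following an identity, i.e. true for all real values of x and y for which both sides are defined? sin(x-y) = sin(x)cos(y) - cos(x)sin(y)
Claim: sin(x-y) = sin(x)cos(y) - cos(x)sin(y).
Reasoning: Replace y by -y in sin(x+y) = sin(x)cos(y) + cos(x)sin(y) and use cos(-y) = cos(y), sin(-y) = -sin(y): sin(x-y) = sin(x)cos(y) - cos(x)sin(y).
So the two sides agree for all real values of x and y for which both sides are defined.

Conclusion: Yes, this is an identity.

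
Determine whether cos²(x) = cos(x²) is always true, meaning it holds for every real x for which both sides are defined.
No, this is NOT an identity.

Claim: cos²(x) = cos(x²).
Test a specific point where both sides are defined: x = -π/6.
LHS = cos²(x) ≈ 0.7500
RHS = cos(x²) ≈ 0.9627
Since 0.7500 ≠ 0.9627, the equation fails at this point, so it cannot hold for every real x for which both sides are defined.
cos²(x) means (cos x)², squaring the output; cos(x²) squares the input. These are different functions.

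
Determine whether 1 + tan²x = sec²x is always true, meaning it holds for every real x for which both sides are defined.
Yes, this is an identity.

Claim: 1 + tan²x = sec²x.
Reasoning: Start from sin²x + cos²x = 1 and divide every term by cos²x (allowed wherever tan x and sec x are defined): tan²x + 1 = 1/cos²x = sec²x.
So the two sides agree for every real x for which both sides are defined.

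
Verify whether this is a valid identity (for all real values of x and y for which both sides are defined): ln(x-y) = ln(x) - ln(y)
No, this is NOT an identity.

Claim: ln(x-y) = ln(x) - ln(y).
Test a specific point where both sides are defined: x = 4, y = 1/2.
LHS = ln(x-y) ≈ 1.2528
RHS = ln(x) - ln(y) ≈ 2.0794
Since 1.2528 ≠ 2.0794, the equation fails at this point, so it cannot hold for all real values of x and y for which both sides are defined.
ln(x) - ln(y) = ln(x/y), not ln(x-y).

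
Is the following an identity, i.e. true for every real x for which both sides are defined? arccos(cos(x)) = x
Claim: arccos(cos(x)) = x.
Test a specific point where both sides are defined: x = -π/6.
LHS = arccos(cos(x)) ≈ 0.5236
RHS = x ≈ -0.5236
Since 0.5236 ≠ -0.5236, the equation fails at this point, so it cannot hold for every real x for which both sides are defined.
arccos only returns values in [0, π], so arccos(cos(x)) = x holds only for x in that interval, not for all real x.

Conclusion: No, this is NOT an identity.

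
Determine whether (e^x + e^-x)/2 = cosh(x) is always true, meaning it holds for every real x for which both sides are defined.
Claim: (e^x + e^-x)/2 = cosh(x).
Reasoning: This is exactly the definition of the hyperbolic cosine: cosh(x) := (e^x + e^-x)/2.
So the two sides agree for every real x for which both sides are defined.

Conclusion: Yes, this is an identity.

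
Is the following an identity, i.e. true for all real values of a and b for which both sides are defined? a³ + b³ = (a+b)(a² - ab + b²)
Yes, this is an identity.

Claim: a³ + b³ = (a+b)(a² - ab + b²).
Reasoning: Expand the right side: (a+b)(a² - ab + b²) = a³ - a²b + ab² + a²b - ab² + b³ = a³ + b³ (the middle terms cancel in pairs).
So the two sides agree for all real values of a and b for which both sides are defined.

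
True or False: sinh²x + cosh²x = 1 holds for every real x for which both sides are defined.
False.

Claim: sinh²x + cosh²x = 1.
Test a specific point where both sides are defined: x = -1.
LHS = sinh²x + cosh²x ≈ 3.7622
RHS = 1 ≈ 1.0000
Since 3.7622 ≠ 1.0000, the equation fails at this point, so it cannot hold for every real x for which both sides are defined.
The correct hyperbolic identity is cosh²x - sinh²x = 1 (a difference); the sum sinh²x + cosh²x equals cosh(2x).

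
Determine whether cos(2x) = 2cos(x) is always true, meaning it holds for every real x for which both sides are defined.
Claim: cos(2x) = 2cos(x).
Test a specific point where both sides are defined: x = π/6.
LHS = cos(2x) ≈ 0.5000
RHS = 2cos(x) ≈ 1.7321
Since 0.5000 ≠ 1.7321, the equation fails at this point, so it cannot hold for every real x for which both sides are defined.
The correct double-angle formula is cos(2x) = cos²x - sin²x.

Conclusion: No, this is NOT an identity.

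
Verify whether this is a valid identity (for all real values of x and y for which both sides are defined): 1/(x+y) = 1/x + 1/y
Claim: 1/(x+y) = 1/x + 1/y.
Test a specific point where both sides are defined: x = 2, y = 3/2.
LHS = 1/(x+y) ≈ 0.2857
RHS = 1/x + 1/y ≈ 1.1667
Since 0.2857 ≠ 1.1667, the equation fails at this point, so it cannot hold for all real values of x and y for which both sides are defined.
1/x + 1/y = (x+y)/(xy), which is not 1/(x+y).

Conclusion: No, this is NOT an identity.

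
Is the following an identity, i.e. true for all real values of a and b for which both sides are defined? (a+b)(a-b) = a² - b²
Yes, this is an identity.

Claim: (a+b)(a-b) = a² - b².
Reasoning: Expand: (a+b)(a-b) = a² - ab + ba - b² = a² - b² (the cross terms cancel).
So the two sides agree for all real values of a and b for which both sides are defined.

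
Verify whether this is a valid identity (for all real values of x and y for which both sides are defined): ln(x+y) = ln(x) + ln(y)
Claim: ln(x+y) = ln(x) + ln(y).
Test a specific point where both sides are defined: x = 3/2, y = 4.
LHS = ln(x+y) ≈ 1.7047
RHS = ln(x) + ln(y) ≈ 1.7918
Since 1.7047 ≠ 1.7918, the equation fails at this point, so it cannot hold for all real values of x and y for which both sides are defined.
ln(x) + ln(y) = ln(xy), not ln(x+y).

Conclusion: No, this is NOT an identity.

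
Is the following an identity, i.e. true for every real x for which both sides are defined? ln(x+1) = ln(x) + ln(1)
Claim: ln(x+1) = ln(x) + ln(1).
Test a specific point where both sides are defined: x = 3.
LHS = ln(x+1) ≈ 1.3863
RHS = ln(x) + ln(1) ≈ 1.0986
Since 1.3863 ≠ 1.0986, the equation fails at this point, so it cannot hold for every real x for which both sides are defined.
ln(1) = 0, so the right side is just ln(x), which differs from ln(x+1).

Conclusion: No, this is NOT an identity.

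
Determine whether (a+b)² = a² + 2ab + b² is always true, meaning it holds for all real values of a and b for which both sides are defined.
Claim: (a+b)² = a² + 2ab + b².
Reasoning: Expand: (a+b)² = (a+b)(a+b) = a·a + a·b + b·a + b·b = a² + 2ab + b².
So the two sides agree for all real values of a and b for which both sides are defined.

Conclusion: Yes, this is an identity.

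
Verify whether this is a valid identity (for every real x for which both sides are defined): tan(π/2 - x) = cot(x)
Claim: tan(π/2 - x) = cot(x).
Reasoning: tan(π/2 - x) = sin(π/2 - x)/cos(π/2 - x) = cos(x)/sin(x) = cot(x), using the cofunction identities sin(π/2 - x) = cos(x) and cos(π/2 - x) = sin(x).
So the two sides agree for every real x for which both sides are defined.

Conclusion: Yes, this is an identity.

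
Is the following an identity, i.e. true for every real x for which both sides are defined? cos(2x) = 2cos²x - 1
Yes, this is an identity.

Claim: cos(2x) = 2cos²x - 1.
Reasoning: cos(2x) = cos²x - sin²x. Replace sin²x by 1 - cos²x: cos²x - (1 - cos²x) = 2cos²x - 1.
So the two sides agree for every real x for which both sides are defined.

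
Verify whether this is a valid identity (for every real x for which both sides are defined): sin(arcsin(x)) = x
Claim: sin(arcsin(x)) = x.
Reasoning: For -1 ≤ x ≤ 1 (where arcsin is defined), arcsin(x) is by definition an angle whose sine equals x. Taking the sine of that angle returns x. (Note the other order, arcsin(sin x) = x, is NOT an identity.)
So the two sides agree for every real x for which both sides are defined.

Conclusion: Yes, this is an identity.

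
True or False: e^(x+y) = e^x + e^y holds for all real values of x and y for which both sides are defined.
False.

Claim: e^(x+y) = e^x + e^y.
Test a specific point where both sides are defined: x = -3, y = 1.
LHS = e^(x+y) ≈ 0.1353
RHS = e^x + e^y ≈ 2.7681
Since 0.1353 ≠ 2.7681, the equation fails at this point, so it cannot hold for all real values of x and y for which both sides are defined.
The correct rule is e^(x+y) = e^x · e^y (a product, not a sum).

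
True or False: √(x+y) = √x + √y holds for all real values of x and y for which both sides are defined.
False.

Claim: √(x+y) = √x + √y.
Test a specific point where both sides are defined: x = 4, y = 3.
LHS = √(x+y) ≈ 2.6458
RHS = √x + √y ≈ 3.7321
Since 2.6458 ≠ 3.7321, the equation fails at this point, so it cannot hold for all real values of x and y for which both sides are defined.
Squaring the right side gives x + 2√(xy) + y, not x + y.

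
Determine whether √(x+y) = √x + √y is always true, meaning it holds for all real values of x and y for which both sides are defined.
Claim: √(x+y) = √x + √y.
Test a specific point where both sides are defined: x = 3/2, y = 5.
LHS = √(x+y) ≈ 2.5495
RHS = √x + √y ≈ 3.4608
Since 2.5495 ≠ 3.4608, the equation fails at this point, so it cannot hold for all real values of x and y for which both sides are defined.
Squaring the right side gives x + 2√(xy) + y, not x + y.

Conclusion: No, this is NOT an identity.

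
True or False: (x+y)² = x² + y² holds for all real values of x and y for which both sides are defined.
Claim: (x+y)² = x² + y².
Test a specific point where both sides are defined: x = -3, y = -3.
LHS = (x+y)² ≈ 36.0000
RHS = x² + y² ≈ 18.0000
Since 36.0000 ≠ 18.0000, the equation fails at this point, so it cannot hold for all real values of x and y for which both sides are defined.
The correct expansion is (x+y)² = x² + 2xy + y²; the cross term 2xy is missing.

Conclusion: False.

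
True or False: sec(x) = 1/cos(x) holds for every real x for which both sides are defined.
True.

Claim: sec(x) = 1/cos(x).
Reasoning: sec(x) is by definition the reciprocal of cos(x), wherever cos(x) ≠ 0.
So the two sides agree for every real x for which both sides are defined.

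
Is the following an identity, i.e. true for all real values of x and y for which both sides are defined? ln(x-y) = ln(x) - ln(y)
No, this is NOT an identity.

Claim: ln(x-y) = ln(x) - ln(y).
Test a specific point where both sides are defined: x = 1, y = 1/2.
LHS = ln(x-y) ≈ -0.6931
RHS = ln(x) - ln(y) ≈ 0.6931
Since -0.6931 ≠ 0.6931, the equation fails at this point, so it cannot hold for all real values of x and y for which both sides are defined.
ln(x) - ln(y) = ln(x/y), not ln(x-y).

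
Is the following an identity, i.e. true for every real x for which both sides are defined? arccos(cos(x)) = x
Claim: arccos(cos(x)) = x.
Test a specific point where both sides are defined: x = -π/6.
LHS = arccos(cos(x)) ≈ 0.5236
RHS = x ≈ -0.5236
Since 0.5236 ≠ -0.5236, the equation fails at this point, so it cannot hold for every real x for which both sides are defined.
arccos only returns values in [0, π], so arccos(cos(x)) = x holds only for x in that interval, not for all real x.

Conclusion: No, this is NOT an identity.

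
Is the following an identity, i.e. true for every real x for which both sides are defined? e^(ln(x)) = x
Claim: e^(ln(x)) = x.
Reasoning: For x > 0, ln(x) is by definition the exponent p such that e^p = x. Raising e to that exponent therefore returns x: e^(ln x) = x.
So the two sides agree for every real x for which both sides are defined.

Conclusion: Yes, this is an identity.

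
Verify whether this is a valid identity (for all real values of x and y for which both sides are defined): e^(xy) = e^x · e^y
No, this is NOT an identity.

Claim: e^(xy) = e^x · e^y.
Test a specific point where both sides are defined: x = -2, y = 5.
LHS = e^(xy) ≈ 0.0000
RHS = e^x · e^y ≈ 20.0855
Since 0.0000 ≠ 20.0855, the equation fails at this point, so it cannot hold for all real values of x and y for which both sides are defined.
e^x · e^y = e^(x+y), not e^(xy).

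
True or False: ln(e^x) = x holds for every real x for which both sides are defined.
Claim: ln(e^x) = x.
Reasoning: ln is the inverse of the exponential: ln(e^x) asks for the exponent p with e^p = e^x, and since e^p is one-to-one that exponent is p = x.
So the two sides agree for every real x for which both sides are defined.

Conclusion: True.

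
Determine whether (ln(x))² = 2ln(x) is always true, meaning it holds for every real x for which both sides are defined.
Claim: (ln(x))² = 2ln(x).
Test a specific point where both sides are defined: x = 5.
LHS = (ln(x))² ≈ 2.5903
RHS = 2ln(x) ≈ 3.2189
Since 2.5903 ≠ 3.2189, the equation fails at this point, so it cannot hold for every real x for which both sides are defined.
2ln(x) equals ln(x²), which is not the same as (ln x)².

Conclusion: No, this is NOT an identity.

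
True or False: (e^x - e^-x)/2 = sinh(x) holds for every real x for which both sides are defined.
True.

Claim: (e^x - e^-x)/2 = sinh(x).
Reasoning: This is exactly the definition of the hyperbolic sine: sinh(x) := (e^x - e^-x)/2.
So the two sides agree for every real x for which both sides are defined.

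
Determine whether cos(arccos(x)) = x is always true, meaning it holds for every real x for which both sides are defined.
Yes, this is an identity.

Claim: cos(arccos(x)) = x.
Reasoning: For -1 ≤ x ≤ 1 (where arccos is defined), arccos(x) is by definition an angle whose cosine equals x. Taking the cosine of that angle returns x. (Note the other order, arccos(cos x) = x, is NOT an identity.)
So the two sides agree for every real x for which both sides are defined.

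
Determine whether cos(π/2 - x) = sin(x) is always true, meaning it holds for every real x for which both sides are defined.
Claim: cos(π/2 - x) = sin(x).
Reasoning: Use cos(u - v) = cos(u)cos(v) + sin(u)sin(v) with u = π/2, v = x: cos(π/2)cos(x) + sin(π/2)sin(x) = 0·cos(x) + 1·sin(x) = sin(x).
So the two sides agree for every real x for which both sides are defined.

Conclusion: Yes, this is an identity.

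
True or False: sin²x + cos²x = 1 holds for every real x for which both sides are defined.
Claim: sin²x + cos²x = 1.
Reasoning: The point (cos x, sin x) lies on the unit circle X² + Y² = 1, so cos²x + sin²x = 1 for every real x.
So the two sides agree for every real x for which both sides are defined.

Conclusion: True.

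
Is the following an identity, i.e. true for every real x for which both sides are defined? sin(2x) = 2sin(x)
Claim: sin(2x) = 2sin(x).
Test a specific point where both sides are defined: x = π/4.
LHS = sin(2x) ≈ 1.0000
RHS = 2sin(x) ≈ 1.4142
Since 1.0000 ≠ 1.4142, the equation fails at this point, so it cannot hold for every real x for which both sides are defined.
The correct double-angle formula is sin(2x) = 2sin(x)cos(x).

Conclusion: No, this is NOT an identity.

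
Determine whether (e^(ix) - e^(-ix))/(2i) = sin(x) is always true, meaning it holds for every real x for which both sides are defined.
Yes, this is an identity.

Claim: (e^(ix) - e^(-ix))/(2i) = sin(x).
Reasoning: By Euler's formula e^(ix) = cos(x) + i·sin(x) and e^(-ix) = cos(x) - i·sin(x). Subtracting cancels the cosine terms: e^(ix) - e^(-ix) = 2i·sin(x); divide by 2i.
So the two sides agree for every real x for which both sides are defined.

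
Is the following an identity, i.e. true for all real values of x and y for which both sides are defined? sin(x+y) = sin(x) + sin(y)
No, this is NOT an identity.

Claim: sin(x+y) = sin(x) + sin(y).
Test a specific point where both sides are defined: x = π/4, y = -π/2.
LHS = sin(x+y) ≈ -0.7071
RHS = sin(x) + sin(y) ≈ -0.2929
Since -0.7071 ≠ -0.2929, the equation fails at this point, so it cannot hold for all real values of x and y for which both sides are defined.
The correct expansion is sin(x+y) = sin(x)cos(y) + cos(x)sin(y); sine is not additive.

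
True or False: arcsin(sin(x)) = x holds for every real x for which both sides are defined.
Claim: arcsin(sin(x)) = x.
Test a specific point where both sides are defined: x = 3π/4.
LHS = arcsin(sin(x)) ≈ 0.7854
RHS = x ≈ 2.3562
Since 0.7854 ≠ 2.3562, the equation fails at this point, so it cannot hold for every real x for which both sides are defined.
arcsin only returns values in [-π/2, π/2], so arcsin(sin(x)) = x holds only for x in that interval, not for all real x.

Conclusion: False.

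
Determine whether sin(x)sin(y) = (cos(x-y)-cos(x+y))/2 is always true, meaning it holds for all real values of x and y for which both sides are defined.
Claim: sin(x)sin(y) = (cos(x-y)-cos(x+y))/2.
Reasoning: cos(x-y) = cos(x)cos(y) + sin(x)sin(y) and cos(x+y) = cos(x)cos(y) - sin(x)sin(y). Subtracting, cos(x-y) - cos(x+y) = 2sin(x)sin(y); divide by 2.
So the two sides agree for all real values of x and y for which both sides are defined.

Conclusion: Yes, this is an identity.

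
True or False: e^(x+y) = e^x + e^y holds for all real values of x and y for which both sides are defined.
False.

Claim: e^(x+y) = e^x + e^y.
Test a specific point where both sides are defined: x = 4, y = 1/2.
LHS = e^(x+y) ≈ 90.0171
RHS = e^x + e^y ≈ 56.2469
Since 90.0171 ≠ 56.2469, the equation fails at this point, so it cannot hold for all real values of x and y for which both sides are defined.
The correct rule is e^(x+y) = e^x · e^y (a product, not a sum).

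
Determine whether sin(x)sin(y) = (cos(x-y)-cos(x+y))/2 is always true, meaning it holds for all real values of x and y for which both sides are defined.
Claim: sin(x)sin(y) = (cos(x-y)-cos(x+y))/2.
Reasoning: cos(x-y) = cos(x)cos(y) + sin(x)sin(y) and cos(x+y) = cos(x)cos(y) - sin(x)sin(y). Subtracting, cos(x-y) - cos(x+y) = 2sin(x)sin(y); divide by 2.
So the two sides agree for all real values of x and y for which both sides are defined.

Conclusion: Yes, this is an identity.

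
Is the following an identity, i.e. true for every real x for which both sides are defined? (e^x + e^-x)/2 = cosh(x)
Yes, this is an identity.

Claim: (e^x + e^-x)/2 = cosh(x).
Reasoning: This is exactly the definition of the hyperbolic cosine: cosh(x) := (e^x + e^-x)/2.
So the two sides agree for every real x for which both sides are defined.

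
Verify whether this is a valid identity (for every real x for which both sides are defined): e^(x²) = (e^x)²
Claim: e^(x²) = (e^x)².
Test a specific point where both sides are defined: x = -3.
LHS = e^(x²) ≈ 8103.0839
RHS = (e^x)² ≈ 0.0025
Since 8103.0839 ≠ 0.0025, the equation fails at this point, so it cannot hold for every real x for which both sides are defined.
(e^x)² = e^(2x), and 2x ≠ x² in general.

Conclusion: No, this is NOT an identity.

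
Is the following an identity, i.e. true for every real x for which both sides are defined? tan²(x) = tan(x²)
No, this is NOT an identity.

Claim: tan²(x) = tan(x²).
Test a specific point where both sides are defined: x = π/3.
LHS = tan²(x) ≈ 3.0000
RHS = tan(x²) ≈ 1.9485
Since 3.0000 ≠ 1.9485, the equation fails at this point, so it cannot hold for every real x for which both sides are defined.
tan²(x) means (tan x)², squaring the output; tan(x²) squares the input. These are different functions.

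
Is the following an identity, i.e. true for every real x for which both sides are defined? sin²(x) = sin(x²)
Claim: sin²(x) = sin(x²).
Test a specific point where both sides are defined: x = -π/2.
LHS = sin²(x) ≈ 1.0000
RHS = sin(x²) ≈ 0.6243
Since 1.0000 ≠ 0.6243, the equation fails at this point, so it cannot hold for every real x for which both sides are defined.
sin²(x) means (sin x)², squaring the output; sin(x²) squares the input. These are different functions.

Conclusion: No, this is NOT an identity.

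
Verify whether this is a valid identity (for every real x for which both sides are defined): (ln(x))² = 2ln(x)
No, this is NOT an identity.

Claim: (ln(x))² = 2ln(x).
Test a specific point where both sides are defined: x = 1/2.
LHS = (ln(x))² ≈ 0.4805
RHS = 2ln(x) ≈ -1.3863
Since 0.4805 ≠ -1.3863, the equation fails at this point, so it cannot hold for every real x for which both sides are defined.
2ln(x) equals ln(x²), which is not the same as (ln x)².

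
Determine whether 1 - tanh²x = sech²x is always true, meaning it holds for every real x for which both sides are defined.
Yes, this is an identity.

Claim: 1 - tanh²x = sech²x.
Reasoning: Divide cosh²x - sinh²x = 1 through by cosh²x (never zero): 1 - tanh²x = 1/cosh²x = sech²x.
So the two sides agree for every real x for which both sides are defined.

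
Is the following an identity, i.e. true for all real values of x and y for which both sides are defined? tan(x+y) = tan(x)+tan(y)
Claim: tan(x+y) = tan(x)+tan(y).
Test a specific point where both sides are defined: x = π/3, y = π/4.
LHS = tan(x+y) ≈ -3.7321
RHS = tan(x)+tan(y) ≈ 2.7321
Since -3.7321 ≠ 2.7321, the equation fails at this point, so it cannot hold for all real values of x and y for which both sides are defined.
The correct formula is tan(x+y) = (tan(x) + tan(y))/(1 - tan(x)tan(y)).

Conclusion: No, this is NOT an identity.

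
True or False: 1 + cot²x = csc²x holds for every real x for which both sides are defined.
Claim: 1 + cot²x = csc²x.
Reasoning: Start from sin²x + cos²x = 1 and divide every term by sin²x (allowed wherever cot x and csc x are defined): 1 + cot²x = 1/sin²x = csc²x.
So the two sides agree for every real x for which both sides are defined.

Conclusion: True.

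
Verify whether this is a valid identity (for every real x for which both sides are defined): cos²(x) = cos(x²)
No, this is NOT an identity.

Claim: cos²(x) = cos(x²).
Test a specific point where both sides are defined: x = 2π/3.
LHS = cos²(x) ≈ 0.2500
RHS = cos(x²) ≈ -0.3202
Since 0.2500 ≠ -0.3202, the equation fails at this point, so it cannot hold for every real x for which both sides are defined.
cos²(x) means (cos x)², squaring the output; cos(x²) squares the input. These are different functions.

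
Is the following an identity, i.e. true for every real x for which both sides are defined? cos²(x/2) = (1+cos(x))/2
Yes, this is an identity.

Claim: cos²(x/2) = (1+cos(x))/2.
Reasoning: Use cos(2θ) = 2cos²θ - 1 with θ = x/2: cos(x) = 2cos²(x/2) - 1. Solving for cos²(x/2) gives (1 + cos(x))/2.
So the two sides agree for every real x for which both sides are defined.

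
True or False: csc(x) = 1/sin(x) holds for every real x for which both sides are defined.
True.

Claim: csc(x) = 1/sin(x).
Reasoning: csc(x) is by definition the reciprocal of sin(x), wherever sin(x) ≠ 0.
So the two sides agree for every real x for which both sides are defined.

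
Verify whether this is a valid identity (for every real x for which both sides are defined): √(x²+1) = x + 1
Claim: √(x²+1) = x + 1.
Test a specific point where both sides are defined: x = -3.
LHS = √(x²+1) ≈ 3.1623
RHS = x + 1 ≈ -2.0000
Since 3.1623 ≠ -2.0000, the equation fails at this point, so it cannot hold for every real x for which both sides are defined.
(x+1)² = x² + 2x + 1 ≠ x² + 1 unless x = 0.

Conclusion: No, this is NOT an identity.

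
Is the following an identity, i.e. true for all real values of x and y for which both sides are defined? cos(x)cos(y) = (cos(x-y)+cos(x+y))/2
Yes, this is an identity.

Claim: cos(x)cos(y) = (cos(x-y)+cos(x+y))/2.
Reasoning: cos(x-y) = cos(x)cos(y) + sin(x)sin(y) and cos(x+y) = cos(x)cos(y) - sin(x)sin(y). Adding, cos(x-y) + cos(x+y) = 2cos(x)cos(y); divide by 2.
So the two sides agree for all real values of x and y for which both sides are defined.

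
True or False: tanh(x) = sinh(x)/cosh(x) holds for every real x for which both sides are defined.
True.

Claim: tanh(x) = sinh(x)/cosh(x).
Reasoning: tanh(x) is defined as sinh(x)/cosh(x) = (e^x - e^-x)/(e^x + e^-x); cosh(x) ≥ 1 is never zero, so this holds for every real x.
So the two sides agree for every real x for which both sides are defined.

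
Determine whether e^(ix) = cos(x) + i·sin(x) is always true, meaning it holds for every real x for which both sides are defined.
Yes, this is an identity.

Claim: e^(ix) = cos(x) + i·sin(x).
Reasoning: Euler's formula. Expand e^(ix) = Σ (ix)^k / k!. Since i² = -1, the even-k terms are Σ (-1)^m x^(2m)/(2m)! = cos(x) and the odd-k terms are i · Σ (-1)^m x^(2m+1)/(2m+1)! = i·sin(x).
So the two sides agree for every real x for which both sides are defined.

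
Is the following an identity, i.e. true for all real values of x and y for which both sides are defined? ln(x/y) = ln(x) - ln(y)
Claim: ln(x/y) = ln(x) - ln(y).
Reasoning: Both sides are simultaneously defined only when x, y > 0. Write x = e^p, y = e^q. Then x/y = e^(p-q), so ln(x/y) = p - q = ln(x) - ln(y).
So the two sides agree for all real values of x and y for which both sides are defined.

Conclusion: Yes, this is an identity.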